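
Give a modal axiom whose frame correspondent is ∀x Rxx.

A defining formula is □s → s (the T axiom).

□s → s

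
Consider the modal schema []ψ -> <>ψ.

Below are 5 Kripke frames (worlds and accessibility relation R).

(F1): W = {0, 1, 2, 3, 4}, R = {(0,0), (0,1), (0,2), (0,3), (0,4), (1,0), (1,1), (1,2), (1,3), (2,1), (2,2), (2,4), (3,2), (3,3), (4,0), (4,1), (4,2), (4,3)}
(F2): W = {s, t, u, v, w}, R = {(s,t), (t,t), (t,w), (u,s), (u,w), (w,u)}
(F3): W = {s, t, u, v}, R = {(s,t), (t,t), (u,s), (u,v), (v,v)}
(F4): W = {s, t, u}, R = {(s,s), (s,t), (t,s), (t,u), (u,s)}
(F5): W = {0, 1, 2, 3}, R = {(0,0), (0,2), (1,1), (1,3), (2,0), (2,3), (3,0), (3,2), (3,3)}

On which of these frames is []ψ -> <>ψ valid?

The schema corresponds to seriality: forall x exists y Rxy.
(F1): ✓.
(F2): fails — world v has no successor.
(F3): ✓.
(F4): ✓.
(F5): ✓.
Valid on: (F1), (F3), (F4), (F5).

(F1), (F3), (F4), (F5)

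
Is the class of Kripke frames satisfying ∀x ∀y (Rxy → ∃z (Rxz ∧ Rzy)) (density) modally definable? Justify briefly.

Definable; □□r → □r defines it

Yes: it is density, defined by the C4 schema □□r → □r.
Suppose □□r→□r is valid. Take Rxy and set V(r)={w : xR²w}. Then □□r at x, so □r at x, so r at y, i.e. ∃z(Rxz∧Rzy).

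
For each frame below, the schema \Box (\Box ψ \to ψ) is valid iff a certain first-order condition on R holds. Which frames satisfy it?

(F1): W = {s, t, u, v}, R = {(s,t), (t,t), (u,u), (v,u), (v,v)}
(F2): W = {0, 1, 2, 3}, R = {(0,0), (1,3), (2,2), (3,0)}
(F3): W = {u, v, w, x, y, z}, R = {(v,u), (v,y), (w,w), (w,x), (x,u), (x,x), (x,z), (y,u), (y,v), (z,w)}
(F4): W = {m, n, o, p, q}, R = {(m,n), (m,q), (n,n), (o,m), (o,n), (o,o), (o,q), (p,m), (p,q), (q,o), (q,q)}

This is the axiom for shift-reflexivity; its first-order frame correspondent is \forall x \forall y (Rxy \to Ryy).
(F1): ✓.
(F2): fails — R13 but not R33.
(F3): fails — Rvu but not Ruu.
(F4): fails — Rom but not Rmm.

(F1)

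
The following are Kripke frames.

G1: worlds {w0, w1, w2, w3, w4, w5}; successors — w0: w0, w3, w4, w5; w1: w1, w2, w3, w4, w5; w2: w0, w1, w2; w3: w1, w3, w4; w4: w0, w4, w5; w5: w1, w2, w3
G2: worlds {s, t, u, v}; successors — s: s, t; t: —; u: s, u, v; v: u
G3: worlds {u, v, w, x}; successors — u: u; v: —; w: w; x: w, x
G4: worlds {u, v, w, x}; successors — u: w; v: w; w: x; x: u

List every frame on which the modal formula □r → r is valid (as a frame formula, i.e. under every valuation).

Frame correspondent (Sahlqvist): ∀x Rxx — i.e. reflexivity.
G1: fails — world w5 does not see itself.
G2: fails — world t does not see itself.
G3: fails — world v does not see itself.
G4: fails — world u does not see itself.
Valid on no frame.

none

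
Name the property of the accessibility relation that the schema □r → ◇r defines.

Suppose □r→◇r is valid. At any x set V(r)=W. Then □r at x, so ◇r at x, so x has a successor.
The converse is a direct semantic check.
So the correspondent is seriality.

Seriality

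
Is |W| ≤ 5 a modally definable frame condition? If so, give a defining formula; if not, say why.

Not modally definable

Modal frame validity is preserved under disjoint unions.
Any modal formula valid on each of 6 disjoint one-world frames is valid on their disjoint union (validity is preserved under disjoint unions). Each one-world frame has |W|=1≤5, but the union has |W|=6.
So the class is not modally definable.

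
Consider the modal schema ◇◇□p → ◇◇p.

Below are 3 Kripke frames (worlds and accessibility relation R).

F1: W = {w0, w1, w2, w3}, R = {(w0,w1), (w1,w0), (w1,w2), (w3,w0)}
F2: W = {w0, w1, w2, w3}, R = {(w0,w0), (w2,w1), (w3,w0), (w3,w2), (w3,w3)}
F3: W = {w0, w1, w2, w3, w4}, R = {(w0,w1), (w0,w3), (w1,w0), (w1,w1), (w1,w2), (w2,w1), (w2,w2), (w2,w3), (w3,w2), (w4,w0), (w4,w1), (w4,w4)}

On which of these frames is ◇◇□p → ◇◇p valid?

The schema corresponds to a generalized confluence (Geach) condition: ∀x ∀y (xR²y → ∃w (yRw ∧ xR²w)).
F1: fails — w0R²w0 but no w with w0Rw and w0R²w.
F2: fails — w3R²w1 but no w with w1Rw and w3R²w.
F3: satisfies the condition.

F3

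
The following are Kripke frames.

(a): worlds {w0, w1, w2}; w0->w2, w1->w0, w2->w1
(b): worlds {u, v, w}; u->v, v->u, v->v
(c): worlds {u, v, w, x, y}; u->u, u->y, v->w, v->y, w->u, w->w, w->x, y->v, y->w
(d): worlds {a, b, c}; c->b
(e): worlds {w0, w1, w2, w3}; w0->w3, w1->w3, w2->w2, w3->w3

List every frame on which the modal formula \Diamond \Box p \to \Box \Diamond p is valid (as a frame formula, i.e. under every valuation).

(a), (b), (e)

This is the axiom for convergence; its first-order frame correspondent is \forall x \forall y \forall z (Rxy \wedge Rxz \to \exists w (Ryw \wedge Rzw)).
(a): ✓.
(b): ✓.
(c): fails — Ruu and Ruy but u and y have no common successor.
(d): fails — Rcb and Rcb but b and b have no common successor.
(e): ✓.
Valid on: (a), (b), (e).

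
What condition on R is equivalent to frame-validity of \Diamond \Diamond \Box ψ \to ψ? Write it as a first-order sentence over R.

This is a Sahlqvist (Geach-type) schema ◇^2□^1ψ → □^0◇^0ψ.
First-order correspondent: \forall x \forall y (x R^2 y \to \exists w (yRw \wedge x = w)).

\forall x \forall y (x R^2 y \to \exists w (yRw \wedge x = w))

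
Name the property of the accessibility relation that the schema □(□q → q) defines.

Suppose □(□q→q) is valid. Take Rxy and set V(q)={w : Ryw}. Then at y, □q holds; since □(□q→q) at x, □q→q at y, so q at y, i.e. Ryy.
Conversely, any frame satisfying ∀x ∀y (Rxy → Ryy) validates the schema.
So the correspondent is shift-reflexivity.

shift-reflexivity: ∀x ∀y (Rxy → Ryy)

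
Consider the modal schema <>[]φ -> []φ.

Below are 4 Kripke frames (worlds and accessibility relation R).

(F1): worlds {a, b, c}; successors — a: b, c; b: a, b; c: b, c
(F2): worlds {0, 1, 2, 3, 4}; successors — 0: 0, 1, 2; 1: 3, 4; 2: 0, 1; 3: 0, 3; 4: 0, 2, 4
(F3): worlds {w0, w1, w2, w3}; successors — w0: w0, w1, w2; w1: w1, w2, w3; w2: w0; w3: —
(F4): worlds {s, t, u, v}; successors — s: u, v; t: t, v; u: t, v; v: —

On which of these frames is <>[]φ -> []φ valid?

This is the axiom for the Euclidean property; its first-order frame correspondent is forall x forall y forall z (Rxy & Rxz -> Ryz).
(F1): fails — Rab and Rac but not Rbc.
(F2): fails — R02 and R02 but not R22.
(F3): fails — Rw0w1 and Rw0w0 but not Rw1w0.
(F4): fails — Rsv and Rsv but not Rvv.
Valid on no frame.

none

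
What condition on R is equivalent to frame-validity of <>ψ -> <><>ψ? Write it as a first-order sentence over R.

forall x forall y (xRy -> exists w (y = w & x R^2 w))

This is a Sahlqvist (Geach-type) schema ◇^1□^0ψ → □^0◇^2ψ.
First-order correspondent: forall x forall y (xRy -> exists w (y = w & x R^2 w)).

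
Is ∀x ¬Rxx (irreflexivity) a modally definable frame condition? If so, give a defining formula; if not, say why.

Not definable by any modal formula

Modal frame validity is preserved under surjective bounded morphisms.
The 5-cycle (worlds 0,1,2,3,4 with 0→1→2→3→4→0) is irreflexive, and the map sending every world to a single reflexive point • is a surjective bounded morphism (forth: every edge maps to (•,•); back: every world has a successor). So any modal formula valid on the 5-cycle is also valid on the reflexive point, which is not irreflexive.
So the class is not modally definable.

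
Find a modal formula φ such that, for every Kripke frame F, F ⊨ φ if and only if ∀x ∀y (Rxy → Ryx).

The condition is symmetry. The B schema ψ → □◇ψ defines it.
Suppose ψ→□◇ψ is valid. Take Rxy and set V(ψ)={x}. Then ψ at x, so □◇ψ at x, so ◇ψ at y, so some z with Ryz has ψ; z=x, i.e. Ryx.

ψ → □◇ψ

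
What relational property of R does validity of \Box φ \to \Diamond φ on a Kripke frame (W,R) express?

This is the D axiom.
Its frame correspondent is seriality — \forall x \exists y Rxy.

seriality: \forall x \exists y Rxy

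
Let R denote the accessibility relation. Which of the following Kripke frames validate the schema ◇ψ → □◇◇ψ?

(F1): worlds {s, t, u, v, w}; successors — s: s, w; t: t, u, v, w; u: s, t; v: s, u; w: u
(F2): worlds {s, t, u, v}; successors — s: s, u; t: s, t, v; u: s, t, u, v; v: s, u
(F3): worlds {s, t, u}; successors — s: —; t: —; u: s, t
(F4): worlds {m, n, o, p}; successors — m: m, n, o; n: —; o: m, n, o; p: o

(F2)

Frame correspondent (Sahlqvist): ∀x ∀y ∀z ((xRy ∧ xRz) → ∃w (y = w ∧ zR²w)) — i.e. a generalized confluence (Geach) condition.
(F1): fails — sRw, sRw but no w* with w=w* and wR²w*.
(F2): condition met.
(F3): fails — uRs, uRs but no w with s=w and sR²w.
(F4): fails — mRm, mRn but no w with m=w and nR²w.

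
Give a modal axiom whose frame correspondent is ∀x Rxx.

This is reflexivity; the standard corresponding axiom is T: □r → r.
Suppose □r→r is valid. At any x set V(r)={w : Rxw}. Then □r holds at x, so r holds at x, i.e. Rxx.

□r → r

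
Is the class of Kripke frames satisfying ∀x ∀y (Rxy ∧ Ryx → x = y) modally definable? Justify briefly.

If a class were modally definable it would be closed under surjective bounded morphisms (Goldblatt–Thomason).
The 6-cycle (worlds s,t,u,v,w,x with s→t→u→v→w→x→s) is antisymmetric. Sending even-indexed worlds to a and odd-indexed worlds to b is a surjective bounded morphism onto the two-world frame with a↔b, which is not antisymmetric.
Hence antisymmetry is not modally definable.

No — not modally definable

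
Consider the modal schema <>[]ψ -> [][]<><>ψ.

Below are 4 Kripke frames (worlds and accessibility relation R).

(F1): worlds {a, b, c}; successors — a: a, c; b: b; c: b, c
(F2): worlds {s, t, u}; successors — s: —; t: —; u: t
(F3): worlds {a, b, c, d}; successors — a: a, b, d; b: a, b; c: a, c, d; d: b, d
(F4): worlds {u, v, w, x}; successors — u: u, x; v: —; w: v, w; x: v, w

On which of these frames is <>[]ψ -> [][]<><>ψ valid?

(F2), (F3)

This is the axiom for a generalized confluence (Geach) condition; its first-order frame correspondent is forall x forall y forall z ((xRy & x R^2 z) -> exists w (yRw & z R^2 w)).
(F1): fails — aRa, aR²b but no w with aRw and bR²w.
(F2): holds.
(F3): holds.
(F4): fails — uRu, uR²v but no t with uRt and vR²t.
Valid on: (F2), (F3).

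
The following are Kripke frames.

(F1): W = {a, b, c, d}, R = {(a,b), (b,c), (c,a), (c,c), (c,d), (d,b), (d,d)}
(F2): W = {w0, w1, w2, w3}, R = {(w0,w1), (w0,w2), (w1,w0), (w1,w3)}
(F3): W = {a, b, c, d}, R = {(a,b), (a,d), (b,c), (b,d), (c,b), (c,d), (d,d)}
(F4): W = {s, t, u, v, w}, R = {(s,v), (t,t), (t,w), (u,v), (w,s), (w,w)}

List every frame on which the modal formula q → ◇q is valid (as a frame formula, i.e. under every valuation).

none

Frame correspondent (Sahlqvist): ∀x Rxx — i.e. reflexivity.
(F1): fails — world a does not see itself.
(F2): fails — world w0 does not see itself.
(F3): fails — world a does not see itself.
(F4): fails — world s does not see itself.
Valid on no frame.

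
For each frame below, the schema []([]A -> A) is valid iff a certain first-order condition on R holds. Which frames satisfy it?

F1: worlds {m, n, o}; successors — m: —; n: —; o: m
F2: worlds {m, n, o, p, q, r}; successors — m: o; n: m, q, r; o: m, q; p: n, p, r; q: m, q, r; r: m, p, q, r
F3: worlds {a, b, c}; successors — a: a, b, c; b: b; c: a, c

F3

This is the axiom for shift-reflexivity; its first-order frame correspondent is forall x forall y (Rxy -> Ryy).
F1: fails — Rom but not Rmm.
F2: fails — Rom but not Rmm.
F3: holds.
Valid on: F3.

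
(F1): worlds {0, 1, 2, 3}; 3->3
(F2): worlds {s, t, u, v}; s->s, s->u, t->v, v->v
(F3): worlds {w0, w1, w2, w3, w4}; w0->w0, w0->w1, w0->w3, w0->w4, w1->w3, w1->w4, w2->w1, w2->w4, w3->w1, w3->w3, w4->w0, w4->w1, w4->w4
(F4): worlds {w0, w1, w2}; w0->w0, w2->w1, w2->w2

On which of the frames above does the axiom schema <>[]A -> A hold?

(F1)

Frame correspondent (Sahlqvist): forall x forall y (Rxy -> Ryx) — i.e. symmetry.
(F1): satisfies the condition.
(F2): fails — Rsu but not Rus.
(F3): fails — Rw2w4 but not Rw4w2.
(F4): fails — Rw2w1 but not Rw1w2.
Valid on: (F1).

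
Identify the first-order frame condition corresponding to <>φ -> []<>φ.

the Euclidean property

Suppose ◇φ→□◇φ is valid. Take Rxy, Rxz and set V(φ)={y}. Then ◇φ at x, so □◇φ at x, so ◇φ at z, so some w with Rzw has φ; w=y, i.e. Rzy. By symmetry of the argument, Ryz.
Conversely, any frame satisfying forall x forall y forall z (Rxy & Rxz -> Ryz) validates the schema.
So the correspondent is the Euclidean property.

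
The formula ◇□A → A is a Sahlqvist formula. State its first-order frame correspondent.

This is frame-equivalent to A → □◇A (substitute ¬A for A and contrapose).
Suppose A→□◇A is valid. Take Rxy and set V(A)={x}. Then A at x, so □◇A at x, so ◇A at y, so some z with Ryz has A; z=x, i.e. Ryx.

symmetry: ∀x ∀y (Rxy → Ryx)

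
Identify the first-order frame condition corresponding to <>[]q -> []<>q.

Suppose ◇□q→□◇q is valid. Take Rxy, Rxz and set V(q)={w : Ryw}. Then □q at y so ◇□q at x, so □◇q at x, so ◇q at z, giving w with Rzw and Ryw.
The converse is a direct semantic check.
So the correspondent is convergence.

Convergence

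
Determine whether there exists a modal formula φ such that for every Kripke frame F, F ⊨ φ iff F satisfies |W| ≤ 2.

Modal frame validity is preserved under disjoint unions.
Any modal formula valid on each of 3 disjoint one-world frames is valid on their disjoint union (validity is preserved under disjoint unions). Each one-world frame has |W|=1≤2, but the union has |W|=3.
Hence having at most 2 worlds is not modally definable.

Not modally definable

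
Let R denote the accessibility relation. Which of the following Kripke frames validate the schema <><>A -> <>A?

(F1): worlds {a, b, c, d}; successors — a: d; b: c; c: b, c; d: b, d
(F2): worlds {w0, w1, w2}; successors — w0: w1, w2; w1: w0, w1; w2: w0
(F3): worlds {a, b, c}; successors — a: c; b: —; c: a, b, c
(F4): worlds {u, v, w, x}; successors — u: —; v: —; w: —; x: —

The schema corresponds to transitivity: forall x forall y forall z (Rxy & Ryz -> Rxz).
(F1): fails — Rbc and Rcb but not Rbb.
(F2): fails — Rw1w0 and Rw0w2 but not Rw1w2.
(F3): fails — Rac and Rca but not Raa.
(F4): condition met.
Valid on: (F4).

(F4)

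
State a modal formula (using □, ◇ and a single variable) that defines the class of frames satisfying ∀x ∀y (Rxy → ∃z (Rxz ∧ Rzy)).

This is density; the standard corresponding axiom is C4: □□p → □p.
Suppose □□p→□p is valid. Take Rxy and set V(p)={w : xR²w}. Then □□p at x, so □p at x, so p at y, i.e. ∃z(Rxz∧Rzy).

□□p → □p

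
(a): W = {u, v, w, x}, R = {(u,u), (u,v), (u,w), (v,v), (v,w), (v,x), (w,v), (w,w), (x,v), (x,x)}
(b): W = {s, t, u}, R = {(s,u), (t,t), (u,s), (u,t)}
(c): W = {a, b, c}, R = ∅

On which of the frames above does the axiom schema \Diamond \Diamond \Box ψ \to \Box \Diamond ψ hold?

(a), (c)

This is the axiom for a generalized confluence (Geach) condition; its first-order frame correspondent is \forall x \forall y \forall z ((x R^2 y \wedge xRz) \to \exists w (yRw \wedge zRw)).
(a): condition met.
(b): fails — sR²s, sRu but no w with sRw and uRw.
(c): condition met.
Valid on: (a), (c).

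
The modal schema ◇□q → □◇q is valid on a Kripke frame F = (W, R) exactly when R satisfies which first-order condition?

convergence

Suppose ◇□q→□◇q is valid. Take Rxy, Rxz and set V(q)={w : Ryw}. Then □q at y so ◇□q at x, so □◇q at x, so ◇q at z, giving w with Rzw and Ryw.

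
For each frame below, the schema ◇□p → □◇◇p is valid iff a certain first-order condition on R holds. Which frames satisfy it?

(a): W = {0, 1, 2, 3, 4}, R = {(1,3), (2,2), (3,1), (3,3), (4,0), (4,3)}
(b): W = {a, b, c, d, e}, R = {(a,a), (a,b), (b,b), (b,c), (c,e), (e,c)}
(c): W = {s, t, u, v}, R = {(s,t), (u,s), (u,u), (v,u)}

This is the axiom for a generalized confluence (Geach) condition; its first-order frame correspondent is ∀x ∀y ∀z ((xRy ∧ xRz) → ∃w (yRw ∧ zR²w)).
(a): fails — 4R0, 4R0 but no w with 0Rw and 0R²w.
(b): fails — bRc, bRc but no w with cRw and cR²w.
(c): fails — sRt, sRt but no w with tRw and tR²w.

none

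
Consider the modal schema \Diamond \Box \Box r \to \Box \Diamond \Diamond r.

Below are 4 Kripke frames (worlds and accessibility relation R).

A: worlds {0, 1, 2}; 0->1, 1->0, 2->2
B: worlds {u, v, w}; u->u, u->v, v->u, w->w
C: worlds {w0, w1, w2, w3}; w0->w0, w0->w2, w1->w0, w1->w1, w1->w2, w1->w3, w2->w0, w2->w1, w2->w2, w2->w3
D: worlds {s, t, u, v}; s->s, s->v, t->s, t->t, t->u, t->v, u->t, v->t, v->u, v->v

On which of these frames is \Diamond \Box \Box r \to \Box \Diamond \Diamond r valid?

Frame correspondent (Sahlqvist): \forall x \forall y \forall z ((xRy \wedge xRz) \to \exists w (y R^2 w \wedge z R^2 w)) — i.e. a generalized confluence (Geach) condition.
A: satisfies the condition.
B: satisfies the condition.
C: fails — w1Rw0, w1Rw3 but no w with w0R²w and w3R²w.
D: satisfies the condition.
Valid on: A, B, D.

A, B, D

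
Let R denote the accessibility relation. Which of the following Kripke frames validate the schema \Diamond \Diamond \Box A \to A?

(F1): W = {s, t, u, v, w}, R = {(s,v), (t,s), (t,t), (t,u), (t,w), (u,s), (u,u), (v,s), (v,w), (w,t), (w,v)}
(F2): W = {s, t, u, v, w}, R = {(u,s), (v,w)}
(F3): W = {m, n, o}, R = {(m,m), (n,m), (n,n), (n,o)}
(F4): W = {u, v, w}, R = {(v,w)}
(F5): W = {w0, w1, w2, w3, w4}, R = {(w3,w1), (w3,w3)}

The schema corresponds to a generalized confluence (Geach) condition: \forall x \forall y (x R^2 y \to \exists w (yRw \wedge x = w)).
(F1): fails — sR²s but no w* with sRw* and s=w*.
(F2): holds.
(F3): fails — nR²m but no w with mRw and n=w.
(F4): holds.
(F5): fails — w3R²w1 but no w with w1Rw and w3=w.
Valid on: (F2), (F4).

(F2), (F4)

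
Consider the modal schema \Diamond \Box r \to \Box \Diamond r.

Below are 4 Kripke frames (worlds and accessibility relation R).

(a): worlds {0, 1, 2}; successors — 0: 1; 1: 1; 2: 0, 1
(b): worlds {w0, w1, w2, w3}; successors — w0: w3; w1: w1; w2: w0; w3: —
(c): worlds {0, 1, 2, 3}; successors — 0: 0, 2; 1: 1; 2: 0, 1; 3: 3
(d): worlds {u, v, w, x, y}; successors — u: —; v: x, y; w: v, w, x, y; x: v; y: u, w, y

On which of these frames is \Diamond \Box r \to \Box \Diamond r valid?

Frame correspondent (Sahlqvist): \forall x \forall y \forall z (Rxy \wedge Rxz \to \exists w (Ryw \wedge Rzw)) — i.e. convergence.
(a): satisfies the condition.
(b): fails — Rw0w3 and Rw0w3 but w3 and w3 have no common successor.
(c): fails — R20 and R21 but 0 and 1 have no common successor.
(d): fails — Rvx and Rvy but x and y have no common successor.

(a)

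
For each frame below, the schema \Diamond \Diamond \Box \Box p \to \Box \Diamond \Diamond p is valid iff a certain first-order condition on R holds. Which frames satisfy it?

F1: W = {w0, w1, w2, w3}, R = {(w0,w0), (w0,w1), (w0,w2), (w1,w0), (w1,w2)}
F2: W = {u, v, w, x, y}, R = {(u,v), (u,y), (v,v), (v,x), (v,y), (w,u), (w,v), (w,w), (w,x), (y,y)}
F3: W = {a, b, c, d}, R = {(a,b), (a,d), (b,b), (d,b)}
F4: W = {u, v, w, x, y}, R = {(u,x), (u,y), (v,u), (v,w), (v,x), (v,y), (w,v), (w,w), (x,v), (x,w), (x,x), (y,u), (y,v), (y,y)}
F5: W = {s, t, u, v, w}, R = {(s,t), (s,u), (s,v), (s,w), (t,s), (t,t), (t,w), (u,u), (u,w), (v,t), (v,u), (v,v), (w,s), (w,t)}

Frame correspondent (Sahlqvist): \forall x \forall y \forall z ((x R^2 y \wedge xRz) \to \exists w (y R^2 w \wedge z R^2 w)) — i.e. a generalized confluence (Geach) condition.
F1: fails — w0R²w0, w0Rw2 but no w with w0R²w and w2R²w.
F2: fails — uR²x, uRv but no t with xR²t and vR²t.
F3: satisfies the condition.
F4: satisfies the condition.
F5: satisfies the condition.
Valid on: F3, F4, F5.

F3, F4, F5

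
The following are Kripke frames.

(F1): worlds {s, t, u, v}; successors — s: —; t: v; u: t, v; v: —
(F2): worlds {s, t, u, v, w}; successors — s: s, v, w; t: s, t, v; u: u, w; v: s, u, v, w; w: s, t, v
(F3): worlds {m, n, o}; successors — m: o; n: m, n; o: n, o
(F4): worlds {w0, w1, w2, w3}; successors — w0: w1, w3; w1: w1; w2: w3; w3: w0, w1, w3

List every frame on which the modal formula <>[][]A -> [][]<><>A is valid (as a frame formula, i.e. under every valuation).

This is the axiom for a generalized confluence (Geach) condition; its first-order frame correspondent is forall x forall y forall z ((xRy & x R^2 z) -> exists w (y R^2 w & z R^2 w)).
(F1): fails — uRt, uR²v but no w with tR²w and vR²w.
(F2): condition met.
(F3): condition met.
(F4): condition met.
Valid on: (F2), (F3), (F4).

(F2), (F3), (F4)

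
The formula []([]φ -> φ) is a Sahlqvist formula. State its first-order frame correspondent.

Shift-reflexivity

Suppose □(□φ→φ) is valid. Take Rxy and set V(φ)={w : Ryw}. Then at y, □φ holds; since □(□φ→φ) at x, □φ→φ at y, so φ at y, i.e. Ryy.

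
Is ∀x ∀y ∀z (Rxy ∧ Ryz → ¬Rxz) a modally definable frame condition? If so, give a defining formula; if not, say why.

Not definable by any modal formula

Modal frame validity is preserved under surjective bounded morphisms.
The 7-cycle (worlds s,t,u,v,w,x,y with s→t→u→v→w→x→y→s) is intransitive. Mapping every world to a single reflexive point • is a surjective bounded morphism; the reflexive point is not intransitive (R••∧R•• but R••).
So no modal formula (or set of formulas) defines exactly the intransitive frames.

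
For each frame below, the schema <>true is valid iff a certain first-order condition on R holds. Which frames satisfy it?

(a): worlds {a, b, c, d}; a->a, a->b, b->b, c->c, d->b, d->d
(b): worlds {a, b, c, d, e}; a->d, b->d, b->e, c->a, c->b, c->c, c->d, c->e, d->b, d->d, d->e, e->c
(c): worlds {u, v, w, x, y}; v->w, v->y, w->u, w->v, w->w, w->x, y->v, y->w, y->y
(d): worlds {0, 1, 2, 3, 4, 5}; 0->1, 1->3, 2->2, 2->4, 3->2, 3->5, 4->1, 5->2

The schema corresponds to seriality: forall x exists y Rxy.
(a): holds.
(b): holds.
(c): fails — world u has no successor.
(d): holds.
Valid on: (a), (b), (d).

(a), (b), (d)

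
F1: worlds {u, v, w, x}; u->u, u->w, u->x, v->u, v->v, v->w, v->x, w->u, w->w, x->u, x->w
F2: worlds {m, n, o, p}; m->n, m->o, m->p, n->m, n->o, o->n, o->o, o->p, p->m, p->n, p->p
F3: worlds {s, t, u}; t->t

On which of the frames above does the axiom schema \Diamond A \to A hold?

The schema corresponds to a generalized confluence (Geach) condition: \forall x \forall y (xRy \to \exists w (y = w \wedge x = w)).
F1: fails — uRw but w ≠ u.
F2: fails — mRn but n ≠ m.
F3: satisfies the condition.
Valid on: F3.

F3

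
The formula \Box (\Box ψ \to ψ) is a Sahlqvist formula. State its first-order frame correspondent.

Suppose □(□ψ→ψ) is valid. Take Rxy and set V(ψ)={w : Ryw}. Then at y, □ψ holds; since □(□ψ→ψ) at x, □ψ→ψ at y, so ψ at y, i.e. Ryy.

shift-reflexivity: \forall x \forall y (Rxy \to Ryy)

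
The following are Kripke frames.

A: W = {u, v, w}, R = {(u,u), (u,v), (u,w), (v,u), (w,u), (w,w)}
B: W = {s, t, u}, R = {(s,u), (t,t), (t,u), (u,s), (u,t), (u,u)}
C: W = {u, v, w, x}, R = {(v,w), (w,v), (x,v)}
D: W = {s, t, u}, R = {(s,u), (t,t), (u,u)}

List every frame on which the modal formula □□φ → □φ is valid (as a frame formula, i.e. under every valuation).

Frame correspondent (Sahlqvist): ∀x ∀y (Rxy → ∃z (Rxz ∧ Rzy)) — i.e. density.
A: ✓.
B: ✓.
C: fails — Rwv but no z with Rwz and Rzv.
D: ✓.

A, B, D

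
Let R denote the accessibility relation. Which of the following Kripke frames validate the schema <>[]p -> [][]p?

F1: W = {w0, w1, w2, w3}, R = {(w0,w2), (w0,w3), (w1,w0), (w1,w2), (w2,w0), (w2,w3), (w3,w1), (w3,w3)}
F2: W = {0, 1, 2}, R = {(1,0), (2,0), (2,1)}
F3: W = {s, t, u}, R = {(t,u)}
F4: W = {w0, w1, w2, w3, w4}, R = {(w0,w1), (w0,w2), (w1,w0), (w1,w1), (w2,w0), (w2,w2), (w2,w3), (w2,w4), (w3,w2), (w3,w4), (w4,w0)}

The schema corresponds to a generalized confluence (Geach) condition: forall x forall y forall z ((xRy & x R^2 z) -> exists w (yRw & z = w)).
F1: fails — w0Rw2, w0R²w1 but no w with w2Rw and w1=w.
F2: fails — 2R0, 2R²0 but no w with 0Rw and 0=w.
F3: holds.
F4: fails — w0Rw1, w0R²w2 but no w with w1Rw and w2=w.

F3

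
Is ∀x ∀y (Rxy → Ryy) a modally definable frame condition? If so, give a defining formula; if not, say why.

Yes — defined by □(□q → q)

The condition is shift-reflexivity. A defining modal formula is □(□q → q).
Suppose □(□q→q) is valid. Take Rxy and set V(q)={w : Ryw}. Then at y, □q holds; since □(□q→q) at x, □q→q at y, so q at y, i.e. Ryy.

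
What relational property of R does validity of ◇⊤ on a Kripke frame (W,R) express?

seriality

◇⊤ holds at w iff w has a successor, so frame-validity of ◇⊤ is exactly seriality. Equivalently via □q → ◇q:
Suppose □q→◇q is valid. At any x set V(q)=W. Then □q at x, so ◇q at x, so x has a successor.
The converse is a direct semantic check.
So the correspondent is seriality.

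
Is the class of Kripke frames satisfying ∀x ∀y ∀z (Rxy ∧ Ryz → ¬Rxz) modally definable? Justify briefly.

If a class were modally definable it would be closed under surjective bounded morphisms (Goldblatt–Thomason).
The 7-cycle (worlds w0,w1,w2,w3,w4,w5,w6 with w0→w1→w2→w3→w4→w5→w6→w0) is intransitive. Mapping every world to a single reflexive point • is a surjective bounded morphism; the reflexive point is not intransitive (R••∧R•• but R••).
Hence intransitivity is not modally definable.

No — not modally definable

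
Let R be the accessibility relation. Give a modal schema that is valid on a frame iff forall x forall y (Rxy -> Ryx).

s → □◇s

A defining formula is s → □◇s (the B axiom).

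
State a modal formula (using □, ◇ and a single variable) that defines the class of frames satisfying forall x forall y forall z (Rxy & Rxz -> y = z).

A defining formula is ◇p → □p (the CD axiom).
Suppose ◇p→□p is valid. Take Rxy, Rxz and set V(p)={y}. Then ◇p at x, so □p at x, so p at z, i.e. z=y.

◇p → □p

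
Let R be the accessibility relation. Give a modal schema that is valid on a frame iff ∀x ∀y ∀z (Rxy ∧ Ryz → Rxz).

□q → □□q

The condition is transitivity. The 4 schema □q → □□q defines it.
Suppose □q→□□q is valid. Take Rxy, Ryz and set V(q)={w : Rxw}. Then □q at x, so □□q at x, so □q at y, so q at z, i.e. Rxz.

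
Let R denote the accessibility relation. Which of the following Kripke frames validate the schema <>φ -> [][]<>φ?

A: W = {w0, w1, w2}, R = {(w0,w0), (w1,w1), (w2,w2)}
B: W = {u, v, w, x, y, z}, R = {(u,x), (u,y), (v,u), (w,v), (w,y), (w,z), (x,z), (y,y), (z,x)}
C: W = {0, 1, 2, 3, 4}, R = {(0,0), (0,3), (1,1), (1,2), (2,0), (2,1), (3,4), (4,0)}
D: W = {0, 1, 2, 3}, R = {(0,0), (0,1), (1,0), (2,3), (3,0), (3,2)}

A

The schema corresponds to a generalized confluence (Geach) condition: forall x forall y forall z ((xRy & x R^2 z) -> exists w (y = w & zRw)).
A: ✓.
B: fails — uRx, uR²y but no t with x=t and yRt.
C: fails — 0R0, 0R²3 but no w with 0=w and 3Rw.
D: fails — 0R1, 0R²1 but no w with 1=w and 1Rw.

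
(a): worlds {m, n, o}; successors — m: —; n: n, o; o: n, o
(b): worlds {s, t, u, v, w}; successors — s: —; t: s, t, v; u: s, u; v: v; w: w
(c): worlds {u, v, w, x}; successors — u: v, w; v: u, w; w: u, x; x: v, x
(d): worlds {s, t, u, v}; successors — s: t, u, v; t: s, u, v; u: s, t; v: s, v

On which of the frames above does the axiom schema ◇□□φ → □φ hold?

(a), (d)

Frame correspondent (Sahlqvist): ∀x ∀y ∀z ((xRy ∧ xRz) → ∃w (yR²w ∧ z = w)) — i.e. a generalized confluence (Geach) condition.
(a): ✓.
(b): fails — tRs, tRs but no w* with sR²w* and s=w*.
(c): fails — vRw, vRu but no t with wR²t and u=t.
(d): ✓.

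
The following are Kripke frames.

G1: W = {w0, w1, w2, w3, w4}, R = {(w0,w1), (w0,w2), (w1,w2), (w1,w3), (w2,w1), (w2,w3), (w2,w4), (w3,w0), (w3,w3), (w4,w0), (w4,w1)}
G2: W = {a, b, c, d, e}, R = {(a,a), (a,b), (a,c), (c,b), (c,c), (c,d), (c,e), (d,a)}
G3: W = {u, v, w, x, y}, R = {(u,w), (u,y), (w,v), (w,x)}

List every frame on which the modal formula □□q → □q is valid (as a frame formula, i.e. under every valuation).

G2

This is the axiom for density; its first-order frame correspondent is ∀x ∀y (Rxy → ∃z (Rxz ∧ Rzy)).
G1: fails — Rw1w2 but no z with Rw1z and Rzw2.
G2: condition met.
G3: fails — Ruy but no z with Ruz and Rzy.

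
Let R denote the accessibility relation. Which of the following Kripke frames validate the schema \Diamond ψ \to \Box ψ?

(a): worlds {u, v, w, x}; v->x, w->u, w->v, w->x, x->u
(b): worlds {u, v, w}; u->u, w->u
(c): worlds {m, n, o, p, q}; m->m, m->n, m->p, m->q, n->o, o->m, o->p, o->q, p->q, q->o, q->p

(b)

This is the axiom for partial functionality; its first-order frame correspondent is \forall x \forall y \forall z (Rxy \wedge Rxz \to y = z).
(a): fails — w sees both u and v.
(b): holds.
(c): fails — m sees both m and n.
Valid on: (b).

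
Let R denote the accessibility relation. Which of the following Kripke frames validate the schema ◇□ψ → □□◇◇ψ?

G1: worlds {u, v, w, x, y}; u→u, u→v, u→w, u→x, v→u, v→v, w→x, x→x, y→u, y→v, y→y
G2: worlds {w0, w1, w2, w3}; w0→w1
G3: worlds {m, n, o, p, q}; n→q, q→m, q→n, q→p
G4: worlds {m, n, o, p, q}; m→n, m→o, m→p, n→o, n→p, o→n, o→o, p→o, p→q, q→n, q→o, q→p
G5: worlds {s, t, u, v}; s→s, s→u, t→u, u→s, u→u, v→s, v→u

G2, G4, G5

The schema corresponds to a generalized confluence (Geach) condition: ∀x ∀y ∀z ((xRy ∧ xR²z) → ∃w (yRw ∧ zR²w)).
G1: fails — uRv, uR²w but no t with vRt and wR²t.
G2: condition met.
G3: fails — nRq, nR²m but no w with qRw and mR²w.
G4: condition met.
G5: condition met.
Valid on: G2, G4, G5.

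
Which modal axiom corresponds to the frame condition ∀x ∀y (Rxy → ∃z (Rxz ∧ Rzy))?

□□ψ → □ψ

This is density; the standard corresponding axiom is C4: □□ψ → □ψ.
Suppose □□ψ→□ψ is valid. Take Rxy and set V(ψ)={w : xR²w}. Then □□ψ at x, so □ψ at x, so ψ at y, i.e. ∃z(Rxz∧Rzy).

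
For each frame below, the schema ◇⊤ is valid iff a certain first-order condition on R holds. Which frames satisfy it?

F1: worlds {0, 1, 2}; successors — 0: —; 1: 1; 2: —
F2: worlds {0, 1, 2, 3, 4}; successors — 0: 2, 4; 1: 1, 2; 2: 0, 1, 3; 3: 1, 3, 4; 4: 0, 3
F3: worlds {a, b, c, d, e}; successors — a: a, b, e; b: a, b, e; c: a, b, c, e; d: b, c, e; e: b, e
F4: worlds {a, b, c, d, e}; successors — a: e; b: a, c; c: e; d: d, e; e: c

F2, F3, F4

The schema corresponds to seriality: ∀x ∃y Rxy.
F1: fails — world 0 has no successor.
F2: condition met.
F3: condition met.
F4: condition met.
Valid on: F2, F3, F4.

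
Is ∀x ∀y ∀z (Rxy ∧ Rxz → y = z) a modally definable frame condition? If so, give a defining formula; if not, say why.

The condition is partial functionality. A defining modal formula is ◇q → □q.
Suppose ◇q→□q is valid. Take Rxy, Rxz and set V(q)={y}. Then ◇q at x, so □q at x, so q at z, i.e. z=y.

Definable; ◇q → □q defines it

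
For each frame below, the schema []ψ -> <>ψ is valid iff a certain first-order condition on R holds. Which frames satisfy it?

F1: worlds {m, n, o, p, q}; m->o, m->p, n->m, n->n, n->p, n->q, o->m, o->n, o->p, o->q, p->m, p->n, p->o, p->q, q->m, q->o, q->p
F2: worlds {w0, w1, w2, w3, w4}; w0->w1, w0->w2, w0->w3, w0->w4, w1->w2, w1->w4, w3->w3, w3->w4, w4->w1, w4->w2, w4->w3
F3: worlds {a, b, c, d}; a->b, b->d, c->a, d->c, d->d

The schema corresponds to seriality: forall x exists y Rxy.
F1: condition met.
F2: fails — world w2 has no successor.
F3: condition met.
Valid on: F1, F3.

F1, F3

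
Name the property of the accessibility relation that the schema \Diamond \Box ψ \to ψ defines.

This is a form of the B axiom.
It corresponds to symmetry: \forall x \forall y (Rxy \to Ryx).

symmetry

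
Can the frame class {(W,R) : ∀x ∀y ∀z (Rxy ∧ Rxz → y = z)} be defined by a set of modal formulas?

Definable; ◇r → □r defines it

Yes: it is partial functionality, defined by the CD schema ◇r → □r.
Suppose ◇r→□r is valid. Take Rxy, Rxz and set V(r)={y}. Then ◇r at x, so □r at x, so r at z, i.e. z=y.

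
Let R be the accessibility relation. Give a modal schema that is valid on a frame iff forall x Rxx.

This is reflexivity; the standard corresponding axiom is T: □s → s.
Suppose □s→s is valid. At any x set V(s)={w : Rxw}. Then □s holds at x, so s holds at x, i.e. Rxx.

□s → s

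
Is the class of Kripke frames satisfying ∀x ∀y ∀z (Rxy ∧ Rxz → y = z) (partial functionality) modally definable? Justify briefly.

Yes: it is partial functionality, defined by the CD schema ◇p → □p.
Suppose ◇p→□p is valid. Take Rxy, Rxz and set V(p)={y}. Then ◇p at x, so □p at x, so p at z, i.e. z=y.

Definable; ◇p → □p defines it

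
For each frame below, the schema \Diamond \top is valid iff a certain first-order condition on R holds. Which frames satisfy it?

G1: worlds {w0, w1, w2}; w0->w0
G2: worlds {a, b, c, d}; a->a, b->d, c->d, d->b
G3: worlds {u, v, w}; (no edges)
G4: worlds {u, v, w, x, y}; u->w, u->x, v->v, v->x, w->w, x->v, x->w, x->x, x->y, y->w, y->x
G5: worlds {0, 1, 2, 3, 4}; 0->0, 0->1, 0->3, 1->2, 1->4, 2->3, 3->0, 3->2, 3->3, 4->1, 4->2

The schema corresponds to seriality: \forall x \exists y Rxy.
G1: fails — world w1 has no successor.
G2: holds.
G3: fails — world u has no successor.
G4: holds.
G5: holds.
Valid on: G2, G4, G5.

G2, G4, G5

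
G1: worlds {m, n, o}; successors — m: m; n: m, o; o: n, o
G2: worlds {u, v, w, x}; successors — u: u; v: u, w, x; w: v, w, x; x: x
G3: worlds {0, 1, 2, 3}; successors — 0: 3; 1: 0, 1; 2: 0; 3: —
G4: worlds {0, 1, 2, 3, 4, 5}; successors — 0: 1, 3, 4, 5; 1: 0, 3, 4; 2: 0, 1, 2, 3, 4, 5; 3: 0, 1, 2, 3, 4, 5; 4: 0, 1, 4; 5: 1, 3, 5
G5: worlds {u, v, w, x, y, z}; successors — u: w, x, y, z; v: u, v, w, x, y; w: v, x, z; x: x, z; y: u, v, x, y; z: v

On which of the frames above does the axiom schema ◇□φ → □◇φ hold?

G4

This is the axiom for convergence; its first-order frame correspondent is ∀x ∀y ∀z (Rxy ∧ Rxz → ∃w (Ryw ∧ Rzw)).
G1: fails — Rno and Rnm but o and m have no common successor.
G2: fails — Rvw and Rvu but w and u have no common successor.
G3: fails — R03 and R03 but 3 and 3 have no common successor.
G4: ✓.
G5: fails — Ruz and Rux but z and x have no common successor.
Valid on: G4.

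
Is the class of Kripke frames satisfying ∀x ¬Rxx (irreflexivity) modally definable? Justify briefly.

Not definable by any modal formula

Modal frame validity is preserved under surjective bounded morphisms.
The 4-cycle (worlds a,b,c,d with a→b→c→d→a) is irreflexive, and the map sending every world to a single reflexive point • is a surjective bounded morphism (forth: every edge maps to (•,•); back: every world has a successor). So any modal formula valid on the 4-cycle is also valid on the reflexive point, which is not irreflexive.
Hence irreflexivity is not modally definable.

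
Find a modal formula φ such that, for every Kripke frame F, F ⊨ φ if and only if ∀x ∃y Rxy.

□ψ → ◇ψ

This is seriality; the standard corresponding axiom is D: □ψ → ◇ψ.
Suppose □ψ→◇ψ is valid. At any x set V(ψ)=W. Then □ψ at x, so ◇ψ at x, so x has a successor.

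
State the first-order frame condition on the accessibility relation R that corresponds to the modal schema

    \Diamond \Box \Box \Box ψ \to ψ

This is a Sahlqvist (Geach-type) schema ◇^1□^3ψ → □^0◇^0ψ.
Minimal-valuation argument: fix x; take any y with xR^1y and any z with xR^0z. Set V(ψ) to the set of worlds R-reachable from y in exactly 3 steps. Then □^3ψ holds at y, so the antecedent holds at x; validity forces ◇^0ψ at z, giving a w with zR^0w and yR^3w.
First-order correspondent: \forall x \forall y (xRy \to \exists w (y R^3 w \wedge x = w)).

\forall x \forall y (xRy \to \exists w (y R^3 w \wedge x = w))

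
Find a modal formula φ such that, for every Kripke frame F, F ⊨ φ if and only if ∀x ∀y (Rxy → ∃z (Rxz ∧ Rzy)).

□□r → □r

The condition is density. The C4 schema □□r → □r defines it.
Suppose □□r→□r is valid. Take Rxy and set V(r)={w : xR²w}. Then □□r at x, so □r at x, so r at y, i.e. ∃z(Rxz∧Rzy).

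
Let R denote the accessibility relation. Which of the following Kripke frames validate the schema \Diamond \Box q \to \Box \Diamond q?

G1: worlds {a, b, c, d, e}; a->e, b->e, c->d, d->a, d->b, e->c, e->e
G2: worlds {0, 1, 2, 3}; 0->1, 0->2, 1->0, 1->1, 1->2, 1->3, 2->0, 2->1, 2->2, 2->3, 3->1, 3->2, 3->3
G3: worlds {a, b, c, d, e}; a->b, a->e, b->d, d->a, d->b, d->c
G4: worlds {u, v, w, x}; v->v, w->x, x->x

G2, G4

This is the axiom for convergence; its first-order frame correspondent is \forall x \forall y \forall z (Rxy \wedge Rxz \to \exists w (Ryw \wedge Rzw)).
G1: fails — Ree and Rec but e and c have no common successor.
G2: condition met.
G3: fails — Rab and Rae but b and e have no common successor.
G4: condition met.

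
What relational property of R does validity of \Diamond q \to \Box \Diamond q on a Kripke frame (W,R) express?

The Euclidean property

Suppose ◇q→□◇q is valid. Take Rxy, Rxz and set V(q)={y}. Then ◇q at x, so □◇q at x, so ◇q at z, so some w with Rzw has q; w=y, i.e. Rzy. By symmetry of the argument, Ryz.
Conversely, on a frame with the Euclidean property the schema holds at every world under every valuation.
So the correspondent is the Euclidean property.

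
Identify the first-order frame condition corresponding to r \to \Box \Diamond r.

symmetry: \forall x \forall y (Rxy \to Ryx)

Suppose r→□◇r is valid. Take Rxy and set V(r)={x}. Then r at x, so □◇r at x, so ◇r at y, so some z with Ryz has r; z=x, i.e. Ryx.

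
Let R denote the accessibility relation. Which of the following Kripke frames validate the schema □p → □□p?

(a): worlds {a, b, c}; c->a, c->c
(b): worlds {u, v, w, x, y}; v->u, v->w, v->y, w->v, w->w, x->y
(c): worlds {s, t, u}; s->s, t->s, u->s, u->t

(a), (c)

Frame correspondent (Sahlqvist): ∀x ∀y ∀z (Rxy ∧ Ryz → Rxz) — i.e. transitivity.
(a): condition met.
(b): fails — Rvw and Rwv but not Rvv.
(c): condition met.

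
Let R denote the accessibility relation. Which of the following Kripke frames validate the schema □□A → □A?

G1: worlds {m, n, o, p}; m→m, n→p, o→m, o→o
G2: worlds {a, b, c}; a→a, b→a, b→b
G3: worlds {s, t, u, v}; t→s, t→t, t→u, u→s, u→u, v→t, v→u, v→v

This is the axiom for density; its first-order frame correspondent is ∀x ∀y (Rxy → ∃z (Rxz ∧ Rzy)).
G1: fails — Rnp but no z with Rnz and Rzp.
G2: holds.
G3: holds.
Valid on: G2, G3.

G2, G3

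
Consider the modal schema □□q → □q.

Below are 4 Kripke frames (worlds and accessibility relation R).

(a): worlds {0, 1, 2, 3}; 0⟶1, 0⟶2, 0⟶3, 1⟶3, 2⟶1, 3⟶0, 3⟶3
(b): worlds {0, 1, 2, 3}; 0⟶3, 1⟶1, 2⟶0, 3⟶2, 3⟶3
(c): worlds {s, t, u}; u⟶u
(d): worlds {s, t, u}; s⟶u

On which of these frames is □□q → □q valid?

Frame correspondent (Sahlqvist): ∀x ∀y (Rxy → ∃z (Rxz ∧ Rzy)) — i.e. density.
(a): fails — R02 but no z with R0z and Rz2.
(b): fails — R20 but no z with R2z and Rz0.
(c): satisfies the condition.
(d): fails — Rsu but no z with Rsz and Rzu.

(c)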